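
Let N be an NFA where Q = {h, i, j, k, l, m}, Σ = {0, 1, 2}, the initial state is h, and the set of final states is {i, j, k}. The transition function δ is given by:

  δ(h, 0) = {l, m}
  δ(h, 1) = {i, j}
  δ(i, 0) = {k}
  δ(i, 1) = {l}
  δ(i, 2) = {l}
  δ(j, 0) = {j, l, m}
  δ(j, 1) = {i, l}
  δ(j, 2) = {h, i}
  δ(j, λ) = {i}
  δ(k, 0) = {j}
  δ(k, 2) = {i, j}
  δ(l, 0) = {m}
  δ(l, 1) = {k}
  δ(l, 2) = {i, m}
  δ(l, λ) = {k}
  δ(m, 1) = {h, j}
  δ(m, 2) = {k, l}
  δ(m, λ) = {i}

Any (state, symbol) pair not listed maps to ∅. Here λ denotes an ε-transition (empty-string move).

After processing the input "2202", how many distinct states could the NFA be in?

0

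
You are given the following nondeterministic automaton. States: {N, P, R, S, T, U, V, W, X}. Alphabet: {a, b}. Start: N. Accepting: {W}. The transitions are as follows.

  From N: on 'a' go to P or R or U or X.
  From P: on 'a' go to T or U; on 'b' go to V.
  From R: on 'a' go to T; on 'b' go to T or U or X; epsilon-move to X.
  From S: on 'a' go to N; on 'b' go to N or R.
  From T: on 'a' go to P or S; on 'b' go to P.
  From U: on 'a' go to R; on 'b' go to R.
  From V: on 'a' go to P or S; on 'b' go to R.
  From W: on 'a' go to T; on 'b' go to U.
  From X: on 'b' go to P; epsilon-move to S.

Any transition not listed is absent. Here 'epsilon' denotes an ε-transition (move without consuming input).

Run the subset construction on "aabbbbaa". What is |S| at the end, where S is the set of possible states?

7

Start in {N}.
Read 'a': {N} → {P, R, S, U, X}.
Read 'a': {P, R, S, U, X} → {N, R, S, T, U, X}.
Read 'b': {N, R, S, T, U, X} → {N, P, R, S, T, U, X}.
Read 'b': {N, P, R, S, T, U, X} → {N, P, R, S, T, U, V, X}.
Read 'b': {N, P, R, S, T, U, V, X} → {N, P, R, S, T, U, V, X}.
Read 'b': {N, P, R, S, T, U, V, X} → {N, P, R, S, T, U, V, X}.
Read 'a': {N, P, R, S, T, U, V, X} → {N, P, R, S, T, U, X}.
Read 'a': {N, P, R, S, T, U, X} → {N, P, R, S, T, U, X}.
That set has 7 states.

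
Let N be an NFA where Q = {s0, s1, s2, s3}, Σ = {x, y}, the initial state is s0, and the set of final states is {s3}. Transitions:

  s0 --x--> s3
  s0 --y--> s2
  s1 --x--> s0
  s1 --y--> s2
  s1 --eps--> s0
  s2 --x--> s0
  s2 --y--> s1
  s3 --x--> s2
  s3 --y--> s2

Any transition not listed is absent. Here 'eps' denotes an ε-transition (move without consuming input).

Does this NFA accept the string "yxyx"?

Start in {s0}.
Read 'y': {s0} → {s2}.
Read 'x': {s2} → {s0}.
Read 'y': {s0} → {s2}.
Read 'x': {s2} → {s0}.
The final set {s0} contains no accepting state.

No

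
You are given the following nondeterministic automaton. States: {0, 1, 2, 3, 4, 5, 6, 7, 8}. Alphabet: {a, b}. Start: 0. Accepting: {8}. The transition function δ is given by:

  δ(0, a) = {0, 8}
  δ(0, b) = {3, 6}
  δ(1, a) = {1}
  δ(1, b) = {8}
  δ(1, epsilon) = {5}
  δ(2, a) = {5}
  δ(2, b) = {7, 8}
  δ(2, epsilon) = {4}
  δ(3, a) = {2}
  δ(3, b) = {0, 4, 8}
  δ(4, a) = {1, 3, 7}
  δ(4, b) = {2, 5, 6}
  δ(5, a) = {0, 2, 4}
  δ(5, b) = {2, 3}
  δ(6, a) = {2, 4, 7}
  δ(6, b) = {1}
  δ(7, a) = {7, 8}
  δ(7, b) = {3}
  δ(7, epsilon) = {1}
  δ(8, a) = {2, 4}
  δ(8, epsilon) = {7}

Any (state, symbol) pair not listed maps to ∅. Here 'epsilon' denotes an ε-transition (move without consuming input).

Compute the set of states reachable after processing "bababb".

{0, 1, 2, 3, 4, 5, 6, 7, 8}

Start in {0}.
Read 'b': {0} → {3, 6}.
Read 'a': {3, 6} → {1, 2, 4, 5, 7}.
Read 'b': {1, 2, 4, 5, 7} → {1, 2, 3, 4, 5, 6, 7, 8}.
Read 'a': {1, 2, 3, 4, 5, 6, 7, 8} → {0, 1, 2, 3, 4, 5, 7, 8}.
Read 'b': {0, 1, 2, 3, 4, 5, 7, 8} → {0, 1, 2, 3, 4, 5, 6, 7, 8}.
Read 'b': {0, 1, 2, 3, 4, 5, 6, 7, 8} → {0, 1, 2, 3, 4, 5, 6, 7, 8}.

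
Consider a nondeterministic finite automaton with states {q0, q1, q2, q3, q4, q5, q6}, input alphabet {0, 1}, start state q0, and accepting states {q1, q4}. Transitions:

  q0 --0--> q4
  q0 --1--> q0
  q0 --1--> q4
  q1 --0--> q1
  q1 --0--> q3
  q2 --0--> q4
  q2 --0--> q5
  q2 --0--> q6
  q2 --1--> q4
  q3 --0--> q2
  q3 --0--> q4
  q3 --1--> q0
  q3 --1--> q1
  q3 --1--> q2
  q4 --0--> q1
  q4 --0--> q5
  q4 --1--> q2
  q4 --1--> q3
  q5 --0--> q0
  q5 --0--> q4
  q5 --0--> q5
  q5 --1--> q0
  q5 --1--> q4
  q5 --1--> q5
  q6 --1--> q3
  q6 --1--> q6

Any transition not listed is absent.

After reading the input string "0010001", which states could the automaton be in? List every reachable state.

Start in {q0}.
Read '0': {q0} → {q4}.
Read '0': {q4} → {q1, q5}.
Read '1': {q1, q5} → {q0, q4, q5}.
Read '0': {q0, q4, q5} → {q0, q1, q4, q5}.
Read '0': {q0, q1, q4, q5} → {q0, q1, q3, q4, q5}.
Read '0': {q0, q1, q3, q4, q5} → {q0, q1, q2, q3, q4, q5}.
Read '1': {q0, q1, q2, q3, q4, q5} → {q0, q1, q2, q3, q4, q5}.

{q0, q1, q2, q3, q4, q5}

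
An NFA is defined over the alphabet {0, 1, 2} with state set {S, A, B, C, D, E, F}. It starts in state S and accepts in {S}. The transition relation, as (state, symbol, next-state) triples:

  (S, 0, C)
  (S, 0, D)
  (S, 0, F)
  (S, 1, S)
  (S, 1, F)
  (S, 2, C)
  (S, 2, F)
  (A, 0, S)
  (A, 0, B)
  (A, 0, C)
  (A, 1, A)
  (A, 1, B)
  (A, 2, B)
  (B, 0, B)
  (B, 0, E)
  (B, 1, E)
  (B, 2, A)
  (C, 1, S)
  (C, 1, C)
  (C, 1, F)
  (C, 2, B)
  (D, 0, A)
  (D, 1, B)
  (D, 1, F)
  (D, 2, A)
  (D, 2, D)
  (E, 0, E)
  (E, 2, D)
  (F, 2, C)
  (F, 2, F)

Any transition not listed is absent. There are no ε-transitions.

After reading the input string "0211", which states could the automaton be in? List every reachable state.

Start in {S}.
Read '0': S→{C, D, F}; now {C, D, F}.
Read '2': C→{B}, D→{A, D}, F→{C, F}; now {A, B, C, D, F}.
Read '1': A→{A, B}, B→{E}, C→{S, C, F}, D→{B, F}, F→∅; now {S, A, B, C, E, F}.
Read '1': S→{S, F}, A→{A, B}, B→{E}, C→{S, C, F}, E→∅, F→∅; now {S, A, B, C, E, F}.

{S, A, B, C, E, F}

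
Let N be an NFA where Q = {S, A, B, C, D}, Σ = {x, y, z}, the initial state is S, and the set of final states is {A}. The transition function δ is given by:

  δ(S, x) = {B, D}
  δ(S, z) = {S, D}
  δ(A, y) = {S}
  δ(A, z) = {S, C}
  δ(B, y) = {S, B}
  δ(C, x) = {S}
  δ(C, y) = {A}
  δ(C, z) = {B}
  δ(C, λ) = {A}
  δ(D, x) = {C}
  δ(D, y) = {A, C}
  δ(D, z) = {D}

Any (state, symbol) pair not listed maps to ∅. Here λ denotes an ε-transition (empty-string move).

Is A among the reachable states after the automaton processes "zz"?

No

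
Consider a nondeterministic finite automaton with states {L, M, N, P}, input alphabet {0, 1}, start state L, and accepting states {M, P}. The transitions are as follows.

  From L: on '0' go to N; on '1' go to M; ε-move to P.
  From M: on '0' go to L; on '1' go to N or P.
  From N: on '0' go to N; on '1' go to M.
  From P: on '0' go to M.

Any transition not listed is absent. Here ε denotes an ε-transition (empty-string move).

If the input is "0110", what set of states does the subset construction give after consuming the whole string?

Start: ε-closure({L}) = {L, P}.
Read '0': L→{N}, P→{M}; now {M, N}.
Read '1': M→{N, P}, N→{M}; now {M, N, P}.
Read '1': M→{N, P}, N→{M}, P→∅; now {M, N, P}.
Read '0': M→{L}, N→{N}, P→{M}; union {L, M, N}; ε-closure = {L, M, N, P}.

{L, M, N, P}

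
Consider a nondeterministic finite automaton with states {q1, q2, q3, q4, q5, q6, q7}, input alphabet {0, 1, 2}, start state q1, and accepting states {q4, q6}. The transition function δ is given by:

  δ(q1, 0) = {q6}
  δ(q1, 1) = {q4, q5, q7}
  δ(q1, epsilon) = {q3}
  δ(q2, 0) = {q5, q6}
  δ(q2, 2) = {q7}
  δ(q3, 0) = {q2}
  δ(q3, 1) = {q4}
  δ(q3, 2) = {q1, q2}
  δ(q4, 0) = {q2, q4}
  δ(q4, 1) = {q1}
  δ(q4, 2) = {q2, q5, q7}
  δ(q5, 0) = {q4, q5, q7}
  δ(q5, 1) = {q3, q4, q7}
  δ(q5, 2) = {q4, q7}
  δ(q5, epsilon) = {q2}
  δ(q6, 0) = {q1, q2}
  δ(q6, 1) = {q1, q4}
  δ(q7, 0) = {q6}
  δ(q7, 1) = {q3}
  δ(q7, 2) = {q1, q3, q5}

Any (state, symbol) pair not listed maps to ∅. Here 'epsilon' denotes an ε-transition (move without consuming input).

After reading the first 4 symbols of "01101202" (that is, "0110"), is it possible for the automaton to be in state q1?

No

Start: ε-closure({q1}) = {q1, q3}.
Read '0': q1→{q6}, q3→{q2}; now {q2, q6}.
Read '1': q2→∅, q6→{q1, q4}; union {q1, q4}; ε-closure = {q1, q3, q4}.
Read '1': q1→{q4, q5, q7}, q3→{q4}, q4→{q1}; union {q1, q4, q5, q7}; ε-closure = {q1, q2, q3, q4, q5, q7}.
Read '0': q1→{q6}, q2→{q5, q6}, q3→{q2}, q4→{q2, q4}, q5→{q4, q5, q7}, q7→{q6}; now {q2, q4, q5, q6, q7}.
State q1 is not in {q2, q4, q5, q6, q7}.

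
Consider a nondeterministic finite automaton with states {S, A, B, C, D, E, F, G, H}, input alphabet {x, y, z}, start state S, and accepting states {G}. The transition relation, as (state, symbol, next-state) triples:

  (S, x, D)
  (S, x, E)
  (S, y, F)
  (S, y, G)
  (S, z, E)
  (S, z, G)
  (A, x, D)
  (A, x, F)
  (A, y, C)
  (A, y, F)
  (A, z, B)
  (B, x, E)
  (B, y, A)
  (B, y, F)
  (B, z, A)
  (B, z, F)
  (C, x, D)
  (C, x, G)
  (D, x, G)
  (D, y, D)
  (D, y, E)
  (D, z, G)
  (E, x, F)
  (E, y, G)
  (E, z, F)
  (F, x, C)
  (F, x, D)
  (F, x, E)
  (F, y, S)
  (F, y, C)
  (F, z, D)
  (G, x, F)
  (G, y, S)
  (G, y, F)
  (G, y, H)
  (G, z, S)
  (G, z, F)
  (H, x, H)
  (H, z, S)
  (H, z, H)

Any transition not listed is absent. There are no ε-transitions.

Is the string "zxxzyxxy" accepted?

Start in {S}.
Read 'z': S→{E, G}; now {E, G}.
Read 'x': E→{F}, G→{F}; now {F}.
Read 'x': F→{C, D, E}; now {C, D, E}.
Read 'z': C→∅, D→{G}, E→{F}; now {F, G}.
Read 'y': F→{S, C}, G→{S, F, H}; now {S, C, F, H}.
Read 'x': S→{D, E}, C→{D, G}, F→{C, D, E}, H→{H}; now {C, D, E, G, H}.
Read 'x': C→{D, G}, D→{G}, E→{F}, G→{F}, H→{H}; now {D, F, G, H}.
Read 'y': D→{D, E}, F→{S, C}, G→{S, F, H}, H→∅; now {S, C, D, E, F, H}.
The final set {S, C, D, E, F, H} contains no accepting state.

No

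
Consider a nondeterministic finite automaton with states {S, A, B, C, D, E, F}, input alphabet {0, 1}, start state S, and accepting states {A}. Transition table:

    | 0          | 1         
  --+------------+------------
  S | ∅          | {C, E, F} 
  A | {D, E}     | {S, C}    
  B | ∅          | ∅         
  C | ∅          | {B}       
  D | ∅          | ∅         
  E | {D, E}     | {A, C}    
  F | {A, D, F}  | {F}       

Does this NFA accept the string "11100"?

Yes

Start in {S}.
Read '1': S→{C, E, F}; now {C, E, F}.
Read '1': C→{B}, E→{A, C}, F→{F}; now {A, B, C, F}.
Read '1': A→{S, C}, B→∅, C→{B}, F→{F}; now {S, B, C, F}.
Read '0': S→∅, B→∅, C→∅, F→{A, D, F}; now {A, D, F}.
Read '0': A→{D, E}, D→∅, F→{A, D, F}; now {A, D, E, F}.
The final set {A, D, E, F} contains the accepting state A.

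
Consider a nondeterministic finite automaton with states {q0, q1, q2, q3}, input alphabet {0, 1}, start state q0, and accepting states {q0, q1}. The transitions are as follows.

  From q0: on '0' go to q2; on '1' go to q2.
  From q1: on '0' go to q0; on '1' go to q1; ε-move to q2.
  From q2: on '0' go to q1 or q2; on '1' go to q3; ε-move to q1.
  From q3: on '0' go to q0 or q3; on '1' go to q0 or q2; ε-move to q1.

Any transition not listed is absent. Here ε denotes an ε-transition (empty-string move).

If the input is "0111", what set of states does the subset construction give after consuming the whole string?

Start in {q0}.
Read '0': {q0} → {q1, q2}.
Read '1': {q1, q2} → {q1, q2, q3}.
Read '1': {q1, q2, q3} → {q0, q1, q2, q3}.
Read '1': {q0, q1, q2, q3} → {q0, q1, q2, q3}.

{q0, q1, q2, q3}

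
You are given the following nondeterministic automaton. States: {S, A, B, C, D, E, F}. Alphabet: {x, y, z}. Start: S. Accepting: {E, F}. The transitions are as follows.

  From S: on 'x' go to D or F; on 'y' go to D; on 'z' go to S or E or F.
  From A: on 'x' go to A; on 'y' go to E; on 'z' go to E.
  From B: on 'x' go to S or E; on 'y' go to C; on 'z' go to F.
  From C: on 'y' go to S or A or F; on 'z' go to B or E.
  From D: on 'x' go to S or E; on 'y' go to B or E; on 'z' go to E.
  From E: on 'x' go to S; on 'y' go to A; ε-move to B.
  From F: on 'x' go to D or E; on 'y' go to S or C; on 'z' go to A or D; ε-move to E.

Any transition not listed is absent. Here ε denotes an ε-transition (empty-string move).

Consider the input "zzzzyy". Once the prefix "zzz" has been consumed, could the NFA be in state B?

Yes

Start in {S}.
Read 'z': {S} → {S, B, E, F}.
Read 'z': {S, B, E, F} → {S, A, B, D, E, F}.
Read 'z': {S, A, B, D, E, F} → {S, A, B, D, E, F}.
State B is in {S, A, B, D, E, F}.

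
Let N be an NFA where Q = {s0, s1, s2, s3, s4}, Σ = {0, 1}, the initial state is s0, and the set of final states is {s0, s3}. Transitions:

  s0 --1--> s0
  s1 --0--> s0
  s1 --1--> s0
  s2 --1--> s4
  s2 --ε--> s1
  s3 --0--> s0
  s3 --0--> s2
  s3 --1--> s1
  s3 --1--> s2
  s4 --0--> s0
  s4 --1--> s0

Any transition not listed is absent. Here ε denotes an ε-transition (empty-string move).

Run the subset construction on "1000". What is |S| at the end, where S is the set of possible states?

Start in {s0}.
Read '1': s0→{s0}; now {s0}.
Read '0': s0→∅; now ∅.
The set is empty and remains empty for the remaining 2 symbols.
That set has 0 states.

0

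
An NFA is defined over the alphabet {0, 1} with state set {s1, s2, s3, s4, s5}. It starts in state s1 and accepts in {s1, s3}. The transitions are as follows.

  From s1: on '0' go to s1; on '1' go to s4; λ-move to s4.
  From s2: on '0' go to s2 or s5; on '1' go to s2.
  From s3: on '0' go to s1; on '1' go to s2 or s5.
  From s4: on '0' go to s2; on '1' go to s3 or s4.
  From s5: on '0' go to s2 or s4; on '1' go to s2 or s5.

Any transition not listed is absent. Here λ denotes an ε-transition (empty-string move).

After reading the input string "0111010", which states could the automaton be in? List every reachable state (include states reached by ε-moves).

Start: ε-closure({s1}) = {s1, s4}.
Read '0': {s1, s4} → {s1, s2, s4}.
Read '1': {s1, s2, s4} → {s2, s3, s4}.
Read '1': {s2, s3, s4} → {s2, s3, s4, s5}.
Read '1': {s2, s3, s4, s5} → {s2, s3, s4, s5}.
Read '0': {s2, s3, s4, s5} → {s1, s2, s4, s5}.
Read '1': {s1, s2, s4, s5} → {s2, s3, s4, s5}.
Read '0': {s2, s3, s4, s5} → {s1, s2, s4, s5}.

{s1, s2, s4, s5}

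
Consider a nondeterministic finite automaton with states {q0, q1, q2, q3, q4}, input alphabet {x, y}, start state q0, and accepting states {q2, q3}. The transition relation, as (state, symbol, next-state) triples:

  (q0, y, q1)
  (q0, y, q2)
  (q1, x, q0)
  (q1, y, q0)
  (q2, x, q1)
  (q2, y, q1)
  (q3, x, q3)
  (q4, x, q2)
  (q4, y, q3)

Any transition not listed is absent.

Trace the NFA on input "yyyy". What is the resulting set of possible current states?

{q0, q1, q2}

Start in {q0}.
Read 'y': q0→{q1, q2}; now {q1, q2}.
Read 'y': q1→{q0}, q2→{q1}; now {q0, q1}.
Read 'y': q0→{q1, q2}, q1→{q0}; now {q0, q1, q2}.
Read 'y': q0→{q1, q2}, q1→{q0}, q2→{q1}; now {q0, q1, q2}.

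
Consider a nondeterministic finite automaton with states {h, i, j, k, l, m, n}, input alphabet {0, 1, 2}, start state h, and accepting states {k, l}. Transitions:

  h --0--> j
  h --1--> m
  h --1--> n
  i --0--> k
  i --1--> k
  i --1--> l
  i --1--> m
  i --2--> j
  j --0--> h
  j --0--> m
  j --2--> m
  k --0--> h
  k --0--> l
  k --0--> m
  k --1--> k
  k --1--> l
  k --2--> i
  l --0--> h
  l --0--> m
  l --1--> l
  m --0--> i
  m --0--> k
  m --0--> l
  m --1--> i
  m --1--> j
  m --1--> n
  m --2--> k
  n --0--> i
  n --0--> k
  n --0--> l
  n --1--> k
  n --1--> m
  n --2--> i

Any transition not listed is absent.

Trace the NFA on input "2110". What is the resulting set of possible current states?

∅

Start in {h}.
Read '2': h→∅; now ∅.
The set is empty and remains empty for the remaining 3 symbols.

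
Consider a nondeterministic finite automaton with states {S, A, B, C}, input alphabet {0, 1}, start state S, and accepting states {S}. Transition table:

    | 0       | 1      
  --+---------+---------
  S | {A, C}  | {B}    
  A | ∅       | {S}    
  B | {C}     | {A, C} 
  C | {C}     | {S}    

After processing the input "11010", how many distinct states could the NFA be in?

2

Start in {S}.
Read '1': {S} → {B}.
Read '1': {B} → {A, C}.
Read '0': {A, C} → {C}.
Read '1': {C} → {S}.
Read '0': {S} → {A, C}.
That set has 2 states.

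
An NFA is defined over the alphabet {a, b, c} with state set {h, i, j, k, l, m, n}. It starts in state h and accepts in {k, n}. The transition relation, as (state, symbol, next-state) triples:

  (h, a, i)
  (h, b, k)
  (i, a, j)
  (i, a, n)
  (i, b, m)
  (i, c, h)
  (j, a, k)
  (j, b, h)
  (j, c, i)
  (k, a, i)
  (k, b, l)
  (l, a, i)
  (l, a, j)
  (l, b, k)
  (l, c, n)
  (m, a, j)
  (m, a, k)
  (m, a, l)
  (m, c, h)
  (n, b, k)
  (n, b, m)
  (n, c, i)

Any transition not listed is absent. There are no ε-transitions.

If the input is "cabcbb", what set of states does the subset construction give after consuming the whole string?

∅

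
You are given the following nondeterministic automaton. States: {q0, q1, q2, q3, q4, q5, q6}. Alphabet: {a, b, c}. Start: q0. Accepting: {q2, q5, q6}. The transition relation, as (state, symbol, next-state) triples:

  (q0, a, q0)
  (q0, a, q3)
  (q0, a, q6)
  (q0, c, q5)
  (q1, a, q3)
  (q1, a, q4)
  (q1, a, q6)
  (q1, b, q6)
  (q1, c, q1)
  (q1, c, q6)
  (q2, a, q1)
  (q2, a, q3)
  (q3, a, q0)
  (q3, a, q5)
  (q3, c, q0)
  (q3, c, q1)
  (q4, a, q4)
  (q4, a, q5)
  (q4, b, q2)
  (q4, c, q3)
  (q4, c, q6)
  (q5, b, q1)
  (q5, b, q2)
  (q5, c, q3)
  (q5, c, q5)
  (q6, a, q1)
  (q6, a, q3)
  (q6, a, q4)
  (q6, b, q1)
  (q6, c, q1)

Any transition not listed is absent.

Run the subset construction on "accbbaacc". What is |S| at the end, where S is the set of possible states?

Start in {q0}.
Read 'a': {q0} → {q0, q3, q6}.
Read 'c': {q0, q3, q6} → {q0, q1, q5}.
Read 'c': {q0, q1, q5} → {q1, q3, q5, q6}.
Read 'b': {q1, q3, q5, q6} → {q1, q2, q6}.
Read 'b': {q1, q2, q6} → {q1, q6}.
Read 'a': {q1, q6} → {q1, q3, q4, q6}.
Read 'a': {q1, q3, q4, q6} → {q0, q1, q3, q4, q5, q6}.
Read 'c': {q0, q1, q3, q4, q5, q6} → {q0, q1, q3, q5, q6}.
Read 'c': {q0, q1, q3, q5, q6} → {q0, q1, q3, q5, q6}.
That set has 5 states.

5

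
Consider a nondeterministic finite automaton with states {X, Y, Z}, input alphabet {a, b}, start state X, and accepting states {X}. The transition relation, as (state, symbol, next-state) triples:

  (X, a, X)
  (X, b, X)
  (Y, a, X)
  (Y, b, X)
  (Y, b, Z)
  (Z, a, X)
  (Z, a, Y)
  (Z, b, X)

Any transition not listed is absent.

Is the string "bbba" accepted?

Yes

Start in {X}.
Read 'b': X→{X}; now {X}.
Read 'b': X→{X}; now {X}.
Read 'b': X→{X}; now {X}.
Read 'a': X→{X}; now {X}.
The final set {X} contains the accepting state X.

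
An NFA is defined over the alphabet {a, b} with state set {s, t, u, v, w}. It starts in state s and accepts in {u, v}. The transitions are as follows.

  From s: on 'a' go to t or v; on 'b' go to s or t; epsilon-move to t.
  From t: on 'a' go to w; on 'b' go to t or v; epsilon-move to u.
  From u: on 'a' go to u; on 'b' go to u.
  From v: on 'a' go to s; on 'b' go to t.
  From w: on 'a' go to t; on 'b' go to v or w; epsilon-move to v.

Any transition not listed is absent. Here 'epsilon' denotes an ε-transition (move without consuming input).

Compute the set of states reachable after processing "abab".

{s, t, u, v, w}

Start: ε-closure({s}) = {s, t, u}.
Read 'a': s→{t, v}, t→{w}, u→{u}; now {t, u, v, w}.
Read 'b': t→{t, v}, u→{u}, v→{t}, w→{v, w}; now {t, u, v, w}.
Read 'a': t→{w}, u→{u}, v→{s}, w→{t}; union {s, t, u, w}; ε-closure = {s, t, u, v, w}.
Read 'b': s→{s, t}, t→{t, v}, u→{u}, v→{t}, w→{v, w}; now {s, t, u, v, w}.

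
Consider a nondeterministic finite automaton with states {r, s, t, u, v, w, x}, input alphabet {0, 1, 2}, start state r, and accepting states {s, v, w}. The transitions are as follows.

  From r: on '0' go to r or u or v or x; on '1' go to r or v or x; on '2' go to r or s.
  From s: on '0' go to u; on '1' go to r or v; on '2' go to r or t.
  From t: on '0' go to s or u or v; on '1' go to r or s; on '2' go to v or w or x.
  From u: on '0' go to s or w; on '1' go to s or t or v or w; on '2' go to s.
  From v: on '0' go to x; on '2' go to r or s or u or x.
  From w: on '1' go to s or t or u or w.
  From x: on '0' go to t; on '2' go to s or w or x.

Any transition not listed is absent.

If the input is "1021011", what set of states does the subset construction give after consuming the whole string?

{r, s, t, u, v, w, x}

Start in {r}.
Read '1': {r} → {r, v, x}.
Read '0': {r, v, x} → {r, t, u, v, x}.
Read '2': {r, t, u, v, x} → {r, s, u, v, w, x}.
Read '1': {r, s, u, v, w, x} → {r, s, t, u, v, w, x}.
Read '0': {r, s, t, u, v, w, x} → {r, s, t, u, v, w, x}.
Read '1': {r, s, t, u, v, w, x} → {r, s, t, u, v, w, x}.
Read '1': {r, s, t, u, v, w, x} → {r, s, t, u, v, w, x}.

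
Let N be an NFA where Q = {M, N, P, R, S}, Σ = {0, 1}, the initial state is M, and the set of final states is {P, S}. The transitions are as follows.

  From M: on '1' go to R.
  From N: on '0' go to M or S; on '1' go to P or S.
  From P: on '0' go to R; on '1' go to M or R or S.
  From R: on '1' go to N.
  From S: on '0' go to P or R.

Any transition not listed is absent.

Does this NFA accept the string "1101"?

Start in {M}.
Read '1': {M} → {R}.
Read '1': {R} → {N}.
Read '0': {N} → {M, S}.
Read '1': {M, S} → {R}.
The final set {R} contains no accepting state.

No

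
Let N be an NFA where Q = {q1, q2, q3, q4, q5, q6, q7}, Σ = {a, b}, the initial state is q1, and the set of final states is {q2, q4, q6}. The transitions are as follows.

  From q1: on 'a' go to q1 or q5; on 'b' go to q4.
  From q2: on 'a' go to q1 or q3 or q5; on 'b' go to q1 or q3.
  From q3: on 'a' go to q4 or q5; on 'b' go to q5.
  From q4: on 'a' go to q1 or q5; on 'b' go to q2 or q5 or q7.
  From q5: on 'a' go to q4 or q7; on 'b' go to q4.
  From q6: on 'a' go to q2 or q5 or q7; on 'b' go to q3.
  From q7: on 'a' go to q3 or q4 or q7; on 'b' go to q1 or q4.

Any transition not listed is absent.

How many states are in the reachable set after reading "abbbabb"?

6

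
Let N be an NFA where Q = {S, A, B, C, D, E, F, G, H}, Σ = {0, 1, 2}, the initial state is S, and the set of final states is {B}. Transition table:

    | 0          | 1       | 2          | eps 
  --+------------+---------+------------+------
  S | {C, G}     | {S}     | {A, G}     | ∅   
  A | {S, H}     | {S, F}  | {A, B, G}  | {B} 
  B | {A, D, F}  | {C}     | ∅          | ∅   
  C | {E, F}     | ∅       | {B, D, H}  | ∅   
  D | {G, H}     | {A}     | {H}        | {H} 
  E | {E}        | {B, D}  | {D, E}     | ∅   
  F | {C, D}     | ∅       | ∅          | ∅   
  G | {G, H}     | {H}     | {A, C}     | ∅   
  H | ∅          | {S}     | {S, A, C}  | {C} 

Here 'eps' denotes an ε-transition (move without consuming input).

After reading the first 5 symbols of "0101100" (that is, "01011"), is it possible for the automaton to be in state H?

No

Start in {S}.
Read '0': S→{C, G}; now {C, G}.
Read '1': C→∅, G→{H}; union {H}; ε-closure = {C, H}.
Read '0': C→{E, F}, H→∅; now {E, F}.
Read '1': E→{B, D}, F→∅; union {B, D}; ε-closure = {B, C, D, H}.
Read '1': B→{C}, C→∅, D→{A}, H→{S}; union {S, A, C}; ε-closure = {S, A, B, C}.
State H is not in {S, A, B, C}.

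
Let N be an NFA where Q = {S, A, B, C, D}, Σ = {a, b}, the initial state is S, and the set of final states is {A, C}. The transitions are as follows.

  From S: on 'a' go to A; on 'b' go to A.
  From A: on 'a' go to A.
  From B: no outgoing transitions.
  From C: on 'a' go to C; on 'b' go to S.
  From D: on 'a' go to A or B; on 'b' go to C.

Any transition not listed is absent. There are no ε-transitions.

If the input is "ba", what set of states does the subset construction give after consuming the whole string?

{A}

Start in {S}.
Read 'b': {S} → {A}.
Read 'a': {A} → {A}.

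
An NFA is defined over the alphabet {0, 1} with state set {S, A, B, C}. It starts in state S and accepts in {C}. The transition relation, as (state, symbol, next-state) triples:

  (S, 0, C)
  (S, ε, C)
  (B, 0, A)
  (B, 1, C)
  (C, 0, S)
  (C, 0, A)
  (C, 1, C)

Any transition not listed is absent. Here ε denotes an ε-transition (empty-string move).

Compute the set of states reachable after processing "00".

Start: ε-closure({S}) = {S, C}.
Read '0': {S, C} → {S, A, C}.
Read '0': {S, A, C} → {S, A, C}.

{S, A, C}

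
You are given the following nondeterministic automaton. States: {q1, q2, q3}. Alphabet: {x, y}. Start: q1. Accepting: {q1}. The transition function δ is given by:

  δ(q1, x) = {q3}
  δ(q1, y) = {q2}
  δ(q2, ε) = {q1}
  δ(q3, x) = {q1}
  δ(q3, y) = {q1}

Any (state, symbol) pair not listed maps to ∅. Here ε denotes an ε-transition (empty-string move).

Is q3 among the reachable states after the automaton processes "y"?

Start in {q1}.
Read 'y': {q1} → {q1, q2}.
State q3 is not in {q1, q2}.

No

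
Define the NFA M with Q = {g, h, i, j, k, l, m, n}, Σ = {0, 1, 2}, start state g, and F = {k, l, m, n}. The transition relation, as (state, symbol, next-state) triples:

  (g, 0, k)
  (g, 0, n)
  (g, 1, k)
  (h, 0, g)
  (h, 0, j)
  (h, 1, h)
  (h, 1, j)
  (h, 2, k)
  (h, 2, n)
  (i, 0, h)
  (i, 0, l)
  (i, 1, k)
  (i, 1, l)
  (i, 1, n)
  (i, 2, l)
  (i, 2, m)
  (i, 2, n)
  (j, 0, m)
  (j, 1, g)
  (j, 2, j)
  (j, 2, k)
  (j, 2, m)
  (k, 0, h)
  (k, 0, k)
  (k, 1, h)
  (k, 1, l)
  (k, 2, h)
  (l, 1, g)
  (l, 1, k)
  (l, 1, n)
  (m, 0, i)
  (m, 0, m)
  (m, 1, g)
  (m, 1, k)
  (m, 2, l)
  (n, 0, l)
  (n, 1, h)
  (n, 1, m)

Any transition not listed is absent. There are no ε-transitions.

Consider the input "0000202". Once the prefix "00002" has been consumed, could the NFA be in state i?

No

Start in {g}.
Read '0': g→{k, n}; now {k, n}.
Read '0': k→{h, k}, n→{l}; now {h, k, l}.
Read '0': h→{g, j}, k→{h, k}, l→∅; now {g, h, j, k}.
Read '0': g→{k, n}, h→{g, j}, j→{m}, k→{h, k}; now {g, h, j, k, m, n}.
Read '2': g→∅, h→{k, n}, j→{j, k, m}, k→{h}, m→{l}, n→∅; now {h, j, k, l, m, n}.
State i is not in {h, j, k, l, m, n}.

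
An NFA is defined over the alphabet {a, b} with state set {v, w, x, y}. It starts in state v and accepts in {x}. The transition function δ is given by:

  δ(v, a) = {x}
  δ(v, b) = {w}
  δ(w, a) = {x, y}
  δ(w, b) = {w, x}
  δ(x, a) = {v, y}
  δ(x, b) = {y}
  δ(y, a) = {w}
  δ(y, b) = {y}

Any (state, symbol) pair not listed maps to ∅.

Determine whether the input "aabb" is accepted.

Start in {v}.
Read 'a': v→{x}; now {x}.
Read 'a': x→{v, y}; now {v, y}.
Read 'b': v→{w}, y→{y}; now {w, y}.
Read 'b': w→{w, x}, y→{y}; now {w, x, y}.
The final set {w, x, y} contains the accepting state x.

Yes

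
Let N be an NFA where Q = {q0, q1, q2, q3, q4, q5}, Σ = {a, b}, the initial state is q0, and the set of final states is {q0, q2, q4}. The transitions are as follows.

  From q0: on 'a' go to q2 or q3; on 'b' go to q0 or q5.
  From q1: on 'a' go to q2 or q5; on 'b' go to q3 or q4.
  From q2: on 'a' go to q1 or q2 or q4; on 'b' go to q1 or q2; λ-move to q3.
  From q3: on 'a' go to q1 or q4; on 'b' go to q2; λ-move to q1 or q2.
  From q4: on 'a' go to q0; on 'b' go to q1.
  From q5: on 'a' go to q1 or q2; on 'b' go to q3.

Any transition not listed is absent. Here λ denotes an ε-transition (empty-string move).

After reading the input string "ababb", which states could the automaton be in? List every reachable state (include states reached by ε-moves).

Start in {q0}.
Read 'a': {q0} → {q1, q2, q3}.
Read 'b': {q1, q2, q3} → {q1, q2, q3, q4}.
Read 'a': {q1, q2, q3, q4} → {q0, q1, q2, q3, q4, q5}.
Read 'b': {q0, q1, q2, q3, q4, q5} → {q0, q1, q2, q3, q4, q5}.
Read 'b': {q0, q1, q2, q3, q4, q5} → {q0, q1, q2, q3, q4, q5}.

{q0, q1, q2, q3, q4, q5}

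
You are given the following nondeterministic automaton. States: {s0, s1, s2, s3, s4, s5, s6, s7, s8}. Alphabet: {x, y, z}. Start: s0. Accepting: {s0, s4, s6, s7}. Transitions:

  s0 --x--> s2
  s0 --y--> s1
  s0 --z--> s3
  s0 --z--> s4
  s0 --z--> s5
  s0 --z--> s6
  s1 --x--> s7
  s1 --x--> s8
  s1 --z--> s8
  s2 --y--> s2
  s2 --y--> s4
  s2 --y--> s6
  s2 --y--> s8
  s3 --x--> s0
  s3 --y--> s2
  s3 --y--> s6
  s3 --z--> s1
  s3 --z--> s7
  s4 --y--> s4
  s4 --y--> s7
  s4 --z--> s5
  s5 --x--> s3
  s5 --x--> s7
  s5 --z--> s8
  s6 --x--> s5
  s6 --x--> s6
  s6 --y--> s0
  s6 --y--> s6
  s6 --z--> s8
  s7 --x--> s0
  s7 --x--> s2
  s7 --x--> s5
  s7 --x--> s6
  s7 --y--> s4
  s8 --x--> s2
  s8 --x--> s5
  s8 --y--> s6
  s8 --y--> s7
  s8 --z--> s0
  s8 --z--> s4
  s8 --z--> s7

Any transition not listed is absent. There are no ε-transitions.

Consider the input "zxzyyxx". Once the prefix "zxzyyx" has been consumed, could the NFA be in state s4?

No

Start in {s0}.
Read 'z': s0→{s3, s4, s5, s6}; now {s3, s4, s5, s6}.
Read 'x': s3→{s0}, s4→∅, s5→{s3, s7}, s6→{s5, s6}; now {s0, s3, s5, s6, s7}.
Read 'z': s0→{s3, s4, s5, s6}, s3→{s1, s7}, s5→{s8}, s6→{s8}, s7→∅; now {s1, s3, s4, s5, s6, s7, s8}.
Read 'y': s1→∅, s3→{s2, s6}, s4→{s4, s7}, s5→∅, s6→{s0, s6}, s7→{s4}, s8→{s6, s7}; now {s0, s2, s4, s6, s7}.
Read 'y': s0→{s1}, s2→{s2, s4, s6, s8}, s4→{s4, s7}, s6→{s0, s6}, s7→{s4}; now {s0, s1, s2, s4, s6, s7, s8}.
Read 'x': s0→{s2}, s1→{s7, s8}, s2→∅, s4→∅, s6→{s5, s6}, s7→{s0, s2, s5, s6}, s8→{s2, s5}; now {s0, s2, s5, s6, s7, s8}.
State s4 is not in {s0, s2, s5, s6, s7, s8}.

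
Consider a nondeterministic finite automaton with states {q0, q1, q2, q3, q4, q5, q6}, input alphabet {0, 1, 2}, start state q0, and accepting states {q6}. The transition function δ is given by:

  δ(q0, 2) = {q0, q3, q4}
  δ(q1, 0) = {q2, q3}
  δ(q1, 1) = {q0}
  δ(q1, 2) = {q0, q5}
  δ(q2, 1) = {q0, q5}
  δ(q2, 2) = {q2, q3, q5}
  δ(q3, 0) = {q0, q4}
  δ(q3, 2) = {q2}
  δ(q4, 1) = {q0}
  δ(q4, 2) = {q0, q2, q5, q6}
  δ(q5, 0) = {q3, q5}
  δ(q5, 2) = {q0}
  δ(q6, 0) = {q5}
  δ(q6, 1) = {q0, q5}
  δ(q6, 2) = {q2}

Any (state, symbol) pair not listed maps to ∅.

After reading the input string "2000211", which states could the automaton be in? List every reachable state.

∅

Start in {q0}.
Read '2': {q0} → {q0, q3, q4}.
Read '0': {q0, q3, q4} → {q0, q4}.
Read '0': {q0, q4} → ∅.
The set is empty and remains empty for the remaining 4 symbols.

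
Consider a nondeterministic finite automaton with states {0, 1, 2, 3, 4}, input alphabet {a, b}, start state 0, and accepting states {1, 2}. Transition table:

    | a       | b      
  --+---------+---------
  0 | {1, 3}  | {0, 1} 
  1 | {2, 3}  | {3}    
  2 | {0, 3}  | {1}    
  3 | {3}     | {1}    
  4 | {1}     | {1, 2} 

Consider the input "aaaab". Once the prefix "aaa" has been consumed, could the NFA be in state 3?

Yes

Start in {0}.
Read 'a': {0} → {1, 3}.
Read 'a': {1, 3} → {2, 3}.
Read 'a': {2, 3} → {0, 3}.
State 3 is in {0, 3}.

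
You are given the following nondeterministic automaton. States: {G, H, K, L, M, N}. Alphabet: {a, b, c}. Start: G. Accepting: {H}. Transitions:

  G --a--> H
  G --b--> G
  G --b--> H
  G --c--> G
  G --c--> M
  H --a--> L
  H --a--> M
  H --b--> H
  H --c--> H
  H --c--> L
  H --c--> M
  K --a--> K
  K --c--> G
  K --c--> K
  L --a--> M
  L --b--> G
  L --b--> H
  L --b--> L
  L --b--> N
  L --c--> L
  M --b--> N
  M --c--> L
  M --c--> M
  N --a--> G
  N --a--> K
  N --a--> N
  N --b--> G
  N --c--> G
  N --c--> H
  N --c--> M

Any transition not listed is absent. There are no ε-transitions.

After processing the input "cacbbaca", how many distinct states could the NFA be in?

4

Start in {G}.
Read 'c': {G} → {G, M}.
Read 'a': {G, M} → {H}.
Read 'c': {H} → {H, L, M}.
Read 'b': {H, L, M} → {G, H, L, N}.
Read 'b': {G, H, L, N} → {G, H, L, N}.
Read 'a': {G, H, L, N} → {G, H, K, L, M, N}.
Read 'c': {G, H, K, L, M, N} → {G, H, K, L, M}.
Read 'a': {G, H, K, L, M} → {H, K, L, M}.
That set has 4 states.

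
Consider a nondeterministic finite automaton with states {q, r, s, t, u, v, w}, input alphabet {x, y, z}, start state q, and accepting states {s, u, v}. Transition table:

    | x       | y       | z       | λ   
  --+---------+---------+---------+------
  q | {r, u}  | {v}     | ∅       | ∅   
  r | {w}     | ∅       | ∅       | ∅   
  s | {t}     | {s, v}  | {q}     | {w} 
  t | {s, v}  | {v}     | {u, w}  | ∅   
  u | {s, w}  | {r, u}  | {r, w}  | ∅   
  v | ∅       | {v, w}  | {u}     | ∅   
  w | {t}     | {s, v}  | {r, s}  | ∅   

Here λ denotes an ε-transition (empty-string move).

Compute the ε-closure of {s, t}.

{s, t, w}

Begin with {s, t}.
ε-move s → w; add w.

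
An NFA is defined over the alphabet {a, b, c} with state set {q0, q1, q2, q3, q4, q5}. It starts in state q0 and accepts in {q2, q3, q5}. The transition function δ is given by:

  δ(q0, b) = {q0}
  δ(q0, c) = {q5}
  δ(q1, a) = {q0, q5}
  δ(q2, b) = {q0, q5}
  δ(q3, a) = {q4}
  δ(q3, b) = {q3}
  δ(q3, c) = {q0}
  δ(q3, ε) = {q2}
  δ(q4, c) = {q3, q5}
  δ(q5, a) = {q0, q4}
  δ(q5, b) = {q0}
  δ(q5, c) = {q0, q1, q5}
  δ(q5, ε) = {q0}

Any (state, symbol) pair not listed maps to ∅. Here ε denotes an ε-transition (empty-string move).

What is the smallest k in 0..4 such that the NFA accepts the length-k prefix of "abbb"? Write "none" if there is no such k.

none

Start in {q0}.
Read 'a': q0→∅; now ∅.
The set is empty and remains empty for the remaining 3 symbols.
No reachable set along the way intersects F.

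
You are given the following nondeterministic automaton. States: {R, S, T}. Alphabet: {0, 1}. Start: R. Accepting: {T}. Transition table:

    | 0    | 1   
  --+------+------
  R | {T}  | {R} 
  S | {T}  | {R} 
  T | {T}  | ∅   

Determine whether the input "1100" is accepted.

Yes

Start in {R}.
Read '1': {R} → {R}.
Read '1': {R} → {R}.
Read '0': {R} → {T}.
Read '0': {T} → {T}.
The final set {T} contains the accepting state T.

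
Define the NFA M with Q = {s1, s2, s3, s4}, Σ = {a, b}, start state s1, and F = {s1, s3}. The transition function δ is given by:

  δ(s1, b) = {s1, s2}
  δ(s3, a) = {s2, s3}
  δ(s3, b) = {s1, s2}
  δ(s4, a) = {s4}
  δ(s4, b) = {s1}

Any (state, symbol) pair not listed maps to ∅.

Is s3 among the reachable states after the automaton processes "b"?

No

Start in {s1}.
Read 'b': s1→{s1, s2}; now {s1, s2}.
State s3 is not in {s1, s2}.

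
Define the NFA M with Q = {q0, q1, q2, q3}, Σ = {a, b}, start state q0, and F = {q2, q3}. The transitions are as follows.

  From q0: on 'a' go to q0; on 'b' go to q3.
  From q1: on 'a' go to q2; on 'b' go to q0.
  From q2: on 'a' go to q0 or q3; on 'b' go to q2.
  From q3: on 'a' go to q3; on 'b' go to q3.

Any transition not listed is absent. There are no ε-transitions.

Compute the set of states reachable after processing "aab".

{q3}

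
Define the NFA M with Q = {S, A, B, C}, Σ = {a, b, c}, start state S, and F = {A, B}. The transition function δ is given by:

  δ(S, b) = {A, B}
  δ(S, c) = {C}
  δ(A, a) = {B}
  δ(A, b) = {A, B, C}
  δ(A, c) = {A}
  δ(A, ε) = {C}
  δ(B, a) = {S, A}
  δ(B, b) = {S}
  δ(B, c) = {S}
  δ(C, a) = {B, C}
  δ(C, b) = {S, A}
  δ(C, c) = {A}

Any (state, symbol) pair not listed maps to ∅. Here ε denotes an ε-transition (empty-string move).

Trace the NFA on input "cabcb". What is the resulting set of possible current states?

{S, A, B, C}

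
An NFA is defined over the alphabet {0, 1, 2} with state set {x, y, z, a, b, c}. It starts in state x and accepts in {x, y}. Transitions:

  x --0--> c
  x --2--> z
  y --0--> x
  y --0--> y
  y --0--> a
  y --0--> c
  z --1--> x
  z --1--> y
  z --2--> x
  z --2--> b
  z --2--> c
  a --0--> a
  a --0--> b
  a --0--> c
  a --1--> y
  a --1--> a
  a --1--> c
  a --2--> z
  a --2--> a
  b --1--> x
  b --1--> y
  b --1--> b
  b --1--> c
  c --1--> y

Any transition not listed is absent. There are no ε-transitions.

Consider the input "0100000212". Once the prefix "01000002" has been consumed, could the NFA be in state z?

Yes

Start in {x}.
Read '0': x→{c}; now {c}.
Read '1': c→{y}; now {y}.
Read '0': y→{x, y, a, c}; now {x, y, a, c}.
Read '0': x→{c}, y→{x, y, a, c}, a→{a, b, c}, c→∅; now {x, y, a, b, c}.
Read '0': x→{c}, y→{x, y, a, c}, a→{a, b, c}, b→∅, c→∅; now {x, y, a, b, c}.
Read '0': x→{c}, y→{x, y, a, c}, a→{a, b, c}, b→∅, c→∅; now {x, y, a, b, c}.
Read '0': x→{c}, y→{x, y, a, c}, a→{a, b, c}, b→∅, c→∅; now {x, y, a, b, c}.
Read '2': x→{z}, y→∅, a→{z, a}, b→∅, c→∅; now {z, a}.
State z is in {z, a}.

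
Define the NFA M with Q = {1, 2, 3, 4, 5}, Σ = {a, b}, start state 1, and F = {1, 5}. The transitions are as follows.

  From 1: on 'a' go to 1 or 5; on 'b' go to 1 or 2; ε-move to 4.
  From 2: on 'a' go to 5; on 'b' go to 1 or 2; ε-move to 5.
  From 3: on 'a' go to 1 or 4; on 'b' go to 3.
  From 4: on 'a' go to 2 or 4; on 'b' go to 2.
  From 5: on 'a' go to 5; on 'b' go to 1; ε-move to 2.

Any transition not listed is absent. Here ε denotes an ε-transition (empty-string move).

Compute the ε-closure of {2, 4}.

{2, 4, 5}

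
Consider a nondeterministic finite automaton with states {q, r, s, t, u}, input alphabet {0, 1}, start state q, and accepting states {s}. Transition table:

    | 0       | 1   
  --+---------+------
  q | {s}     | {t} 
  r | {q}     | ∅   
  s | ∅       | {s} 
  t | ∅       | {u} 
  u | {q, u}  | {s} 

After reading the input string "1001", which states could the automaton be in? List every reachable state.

∅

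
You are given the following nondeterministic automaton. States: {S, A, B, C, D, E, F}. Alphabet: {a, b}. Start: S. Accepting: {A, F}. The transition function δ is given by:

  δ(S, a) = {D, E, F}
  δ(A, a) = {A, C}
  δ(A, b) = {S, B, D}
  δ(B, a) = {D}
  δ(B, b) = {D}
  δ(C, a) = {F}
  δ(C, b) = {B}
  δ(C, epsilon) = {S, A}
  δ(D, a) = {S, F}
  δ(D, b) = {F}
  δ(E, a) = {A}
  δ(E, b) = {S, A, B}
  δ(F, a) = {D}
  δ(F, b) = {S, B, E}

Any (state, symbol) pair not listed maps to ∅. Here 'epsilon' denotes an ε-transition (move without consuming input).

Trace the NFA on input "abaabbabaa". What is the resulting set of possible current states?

Start in {S}.
Read 'a': S→{D, E, F}; now {D, E, F}.
Read 'b': D→{F}, E→{S, A, B}, F→{S, B, E}; now {S, A, B, E, F}.
Read 'a': S→{D, E, F}, A→{A, C}, B→{D}, E→{A}, F→{D}; union {A, C, D, E, F}; ε-closure = {S, A, C, D, E, F}.
Read 'a': S→{D, E, F}, A→{A, C}, C→{F}, D→{S, F}, E→{A}, F→{D}; now {S, A, C, D, E, F}.
Read 'b': S→∅, A→{S, B, D}, C→{B}, D→{F}, E→{S, A, B}, F→{S, B, E}; now {S, A, B, D, E, F}.
Read 'b': S→∅, A→{S, B, D}, B→{D}, D→{F}, E→{S, A, B}, F→{S, B, E}; now {S, A, B, D, E, F}.
Read 'a': S→{D, E, F}, A→{A, C}, B→{D}, D→{S, F}, E→{A}, F→{D}; now {S, A, C, D, E, F}.
Read 'b': S→∅, A→{S, B, D}, C→{B}, D→{F}, E→{S, A, B}, F→{S, B, E}; now {S, A, B, D, E, F}.
Read 'a': S→{D, E, F}, A→{A, C}, B→{D}, D→{S, F}, E→{A}, F→{D}; now {S, A, C, D, E, F}.
Read 'a': S→{D, E, F}, A→{A, C}, C→{F}, D→{S, F}, E→{A}, F→{D}; now {S, A, C, D, E, F}.

{S, A, C, D, E, F}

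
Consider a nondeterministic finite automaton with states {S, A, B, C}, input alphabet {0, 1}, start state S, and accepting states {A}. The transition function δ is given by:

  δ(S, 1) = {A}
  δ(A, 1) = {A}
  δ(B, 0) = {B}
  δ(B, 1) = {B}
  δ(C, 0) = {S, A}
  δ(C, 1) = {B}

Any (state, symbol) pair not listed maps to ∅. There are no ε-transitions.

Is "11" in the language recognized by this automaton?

Yes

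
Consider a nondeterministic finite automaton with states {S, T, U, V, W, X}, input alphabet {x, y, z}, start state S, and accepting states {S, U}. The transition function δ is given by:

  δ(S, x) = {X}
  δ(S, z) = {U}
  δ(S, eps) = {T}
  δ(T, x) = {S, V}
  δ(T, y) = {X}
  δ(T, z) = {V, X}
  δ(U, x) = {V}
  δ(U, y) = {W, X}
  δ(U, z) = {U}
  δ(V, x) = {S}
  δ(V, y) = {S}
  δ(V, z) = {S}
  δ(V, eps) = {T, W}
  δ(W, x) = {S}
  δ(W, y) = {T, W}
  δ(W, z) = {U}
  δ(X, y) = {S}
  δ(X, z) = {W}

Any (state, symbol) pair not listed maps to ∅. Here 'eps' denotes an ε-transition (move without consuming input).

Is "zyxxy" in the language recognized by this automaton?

Start: ε-closure({S}) = {S, T}.
Read 'z': S→{U}, T→{V, X}; union {U, V, X}; ε-closure = {T, U, V, W, X}.
Read 'y': T→{X}, U→{W, X}, V→{S}, W→{T, W}, X→{S}; now {S, T, W, X}.
Read 'x': S→{X}, T→{S, V}, W→{S}, X→∅; union {S, V, X}; ε-closure = {S, T, V, W, X}.
Read 'x': S→{X}, T→{S, V}, V→{S}, W→{S}, X→∅; union {S, V, X}; ε-closure = {S, T, V, W, X}.
Read 'y': S→∅, T→{X}, V→{S}, W→{T, W}, X→{S}; now {S, T, W, X}.
The final set {S, T, W, X} contains the accepting state S.

Yes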